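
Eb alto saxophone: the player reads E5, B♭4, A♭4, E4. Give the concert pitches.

G4 Db4 Cb4 G3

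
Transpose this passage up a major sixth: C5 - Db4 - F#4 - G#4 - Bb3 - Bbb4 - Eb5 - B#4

A5 Bb4 D#5 E#5 G4 Gb5 C6 G##5

A major sixth up from C5 gives A5.
Db4: a sixth up reaches B, and 9 semitones makes it Bb4.
F#4: a sixth up reaches D, and 9 semitones makes it D#5.
A major sixth up from G#4 gives E#5.
Bb3: a sixth up reaches G, and 9 semitones makes it G4.
A major sixth up from Bbb4 gives Gb5.
Eb5 up a major sixth is C6.
B#4 up a major sixth is G##5.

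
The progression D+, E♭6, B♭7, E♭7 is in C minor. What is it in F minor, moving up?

G+ Ab6 Eb7 Ab7

C minor up to F minor is a perfect fourth; each chord root moves by that interval while the quality stays the same.
D+: root D up a perfect fourth → G, giving G+.
E♭6: root E♭ up a perfect fourth → Ab, giving Ab6.
B♭7: root B♭ up a perfect fourth → Eb, giving Eb7.
E♭7: root E♭ up a perfect fourth → Ab, giving Ab7.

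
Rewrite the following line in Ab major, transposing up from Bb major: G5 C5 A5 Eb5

Bb major to Ab major up is a minor seventh, so every note moves up by that interval.
G5 -> F6
C5 -> Bb5
A5 -> G6
Eb5 -> Db6

F6 Bb5 G6 Db6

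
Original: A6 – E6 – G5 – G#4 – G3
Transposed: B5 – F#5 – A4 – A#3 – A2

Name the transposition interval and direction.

From A6 to B5 is 7 letter names — a seventh of some quality.
B5 to A6 is 10 semitones, which makes it a minor seventh; the second version is lower, so the direction is down.
Checking another pair — G3 → A2 — gives the same interval.

down a minor seventh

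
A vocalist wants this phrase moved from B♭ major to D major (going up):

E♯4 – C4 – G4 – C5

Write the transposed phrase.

From B♭ up to D is a major third; apply that to each pitch.
E#4 → G##4
C4 → E4
G4 → B4
C5 → E5

G##4 E4 B4 E5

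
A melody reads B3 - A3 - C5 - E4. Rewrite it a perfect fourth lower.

B3 to F#3
A3 to E3
C5 to G4
E4 to B3

F#3 E3 G4 B3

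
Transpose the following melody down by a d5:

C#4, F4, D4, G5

C#4 to F##3
F4 to B3
D4 to G#3
G5 to C#5

F##3 B3 G#3 C#5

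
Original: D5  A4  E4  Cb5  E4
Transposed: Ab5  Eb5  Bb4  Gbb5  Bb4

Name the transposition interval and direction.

From D5 to Ab5 is 5 letter names — a fifth of some quality.
D5 to Ab5 is 6 semitones, which makes it a diminished fifth; the second version is higher, so the direction is up.
Checking another pair — E4 → Bb4 — gives the same interval.

up a diminished fifth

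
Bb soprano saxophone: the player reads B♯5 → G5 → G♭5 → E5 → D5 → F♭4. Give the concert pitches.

The Bb soprano saxophone sounds a major second below written, so transpose each written note down a major second.
B#5 gives A#5
G5 gives F5
Gb5 gives Fb5
E5 gives D5
D5 gives C5
Fb4 gives Ebb4

A#5 F5 Fb5 D5 C5 Ebb4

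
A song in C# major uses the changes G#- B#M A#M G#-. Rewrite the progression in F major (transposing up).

C- EM DM C-

C# major up to F major is a diminished fourth; each chord root moves by that interval while the quality stays the same.
G#-: root G# up a diminished fourth → C, giving C-.
B#M: root B# up a diminished fourth → E, giving EM.
A#M: root A# up a diminished fourth → D, giving DM.
G#-: root G# up a diminished fourth → C, giving C-.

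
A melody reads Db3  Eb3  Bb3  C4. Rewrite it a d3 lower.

B2 C#3 G#3 A#3

Db3: a third down reaches B, and 2 semitones makes it B2.
Eb3: a third down reaches C, and 2 semitones makes it C#3.
A diminished third down from Bb3 gives G#3.
C4: a third down reaches A, and 2 semitones makes it A#3.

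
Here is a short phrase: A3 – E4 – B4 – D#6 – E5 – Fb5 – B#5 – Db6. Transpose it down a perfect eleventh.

A3 down a perfect eleventh is E2.
E4 down a perfect eleventh is B2.
B4: an eleventh down reaches F, and 17 semitones makes it F#3.
A perfect eleventh down from D#6 gives A#4.
E5 down a perfect eleventh is B3.
A perfect eleventh down from Fb5 gives Cb4.
B#5: an eleventh down reaches F, and 17 semitones makes it F##4.
Db6: an eleventh down reaches A, and 17 semitones makes it Ab4.

E2 B2 F#3 A#4 B3 Cb4 F##4 Ab4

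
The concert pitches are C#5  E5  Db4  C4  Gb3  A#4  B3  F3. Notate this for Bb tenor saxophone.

D#6 F#6 Eb5 D5 Ab4 B#5 C#5 G4

The Bb tenor saxophone sounds a major ninth below written, so the written part must be a major ninth above concert — transpose each note up.
C#5 gives D#6
E5 gives F#6
Db4 gives Eb5
C4 gives D5
Gb3 gives Ab4
A#4 gives B#5
B3 gives C#5
F3 gives G4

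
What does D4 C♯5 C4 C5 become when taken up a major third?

F#4 E#5 E4 E5

D4: a third up reaches F, and 4 semitones makes it F#4.
A major third up from C#5 gives E#5.
A major third up from C4 gives E4.
A major third up from C5 gives E5.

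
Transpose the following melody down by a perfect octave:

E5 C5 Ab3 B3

E4 C4 Ab2 B2

E5 -> E4
C5 -> C4
Ab3 -> Ab2
B3 -> B2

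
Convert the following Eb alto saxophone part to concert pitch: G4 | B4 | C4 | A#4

Bb3 D4 Eb3 C#4

The Eb alto saxophone sounds a major sixth below written, so transpose each written note down a major sixth.
G4 becomes Bb3
B4 becomes D4
C4 becomes Eb3
A#4 becomes C#4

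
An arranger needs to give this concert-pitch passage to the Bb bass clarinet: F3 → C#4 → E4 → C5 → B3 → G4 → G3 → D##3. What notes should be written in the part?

G4 D#5 F#5 D6 C#5 A5 A4 E##4

The Bb bass clarinet sounds a major ninth below written, so the written part must be a major ninth above concert — transpose each note up.
F3 -> G4
C#4 -> D#5
E4 -> F#5
C5 -> D6
B3 -> C#5
G4 -> A5
G3 -> A4
D##3 -> E##4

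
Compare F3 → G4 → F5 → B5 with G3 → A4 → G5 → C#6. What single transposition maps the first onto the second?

up a major second

Take the first pair: F3 → G3. F to G spans 2 letter names, so the interval is some kind of second.
F3 to G3 is 2 semitones, which makes it a major second; the second version is higher, so the direction is up.
Checking another pair — B5 → C#6 — gives the same interval.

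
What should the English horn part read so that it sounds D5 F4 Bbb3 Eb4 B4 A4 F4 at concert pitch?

Written C4 sounds as F3 on the English horn, so concert pitches are written a perfect fifth up.
D5 becomes A5
F4 becomes C5
Bbb3 becomes Fb4
Eb4 becomes Bb4
B4 becomes F#5
A4 becomes E5
F4 becomes C5

A5 C5 Fb4 Bb4 F#5 E5 C5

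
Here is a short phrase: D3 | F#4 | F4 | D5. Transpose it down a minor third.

B2 D#4 D4 B4

D3 becomes B2
F#4 becomes D#4
F4 becomes D4
D5 becomes B4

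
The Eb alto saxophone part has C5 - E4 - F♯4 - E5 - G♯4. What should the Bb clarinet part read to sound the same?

F4 A3 B3 A4 C#4

First find concert pitch: the Eb alto saxophone sounds a major sixth below written, so C5 E4 F♯4 E5 G♯4 sounds Eb4 G3 A3 G4 B3.
Then write for Bb clarinet: it sounds a major second below written, so the part must be a major second above concert.
Eb4 → F4
G3 → A3
A3 → B3
G4 → A4
B3 → C#4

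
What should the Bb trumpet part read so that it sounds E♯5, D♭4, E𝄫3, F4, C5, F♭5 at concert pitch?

F##5 Eb4 Fb3 G4 D5 Gb5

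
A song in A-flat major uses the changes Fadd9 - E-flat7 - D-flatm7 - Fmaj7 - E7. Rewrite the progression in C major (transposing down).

Aadd9 G7 Fm7 Amaj7 G#7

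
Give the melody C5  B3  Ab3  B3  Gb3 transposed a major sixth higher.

A5 G#4 F4 G#4 Eb4

C5 -> A5
B3 -> G#4
Ab3 -> F4
B3 -> G#4
Gb3 -> Eb4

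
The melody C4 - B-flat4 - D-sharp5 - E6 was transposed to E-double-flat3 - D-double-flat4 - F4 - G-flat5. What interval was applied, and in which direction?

down an augmented sixth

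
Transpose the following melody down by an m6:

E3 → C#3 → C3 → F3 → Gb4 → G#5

G#2 E#2 E2 A2 Bb3 B#4

E3 to G#2
C#3 to E#2
C3 to E2
F3 to A2
Gb4 to Bb3
G#5 to B#4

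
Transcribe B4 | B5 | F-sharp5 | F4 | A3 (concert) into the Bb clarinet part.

C#5 C#6 G#5 G4 B3

The Bb clarinet sounds a major second below written, so the written part must be a major second above concert — transpose each note up.
B4 gives C#5
B5 gives C#6
F#5 gives G#5
F4 gives G4
A3 gives B3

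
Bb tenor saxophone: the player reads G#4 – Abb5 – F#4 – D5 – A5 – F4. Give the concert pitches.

The Bb tenor saxophone sounds a major ninth below written, so transpose each written note down a major ninth.
G#4 becomes F#3
Abb5 becomes Gbb4
F#4 becomes E3
D5 becomes C4
A5 becomes G4
F4 becomes Eb3

F#3 Gbb4 E3 C4 G4 Eb3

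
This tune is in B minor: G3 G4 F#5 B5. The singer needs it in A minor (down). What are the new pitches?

F3 F4 E5 A5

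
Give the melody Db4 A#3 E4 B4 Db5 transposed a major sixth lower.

Fb3 C#3 G3 D4 Fb4

Db4 gives Fb3
A#3 gives C#3
E4 gives G3
B4 gives D4
Db5 gives Fb4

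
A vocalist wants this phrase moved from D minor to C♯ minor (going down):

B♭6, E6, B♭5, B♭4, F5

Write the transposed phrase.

From D down to C♯ is a minor second; apply that to each pitch.
Bb6 gives A6
E6 gives D#6
Bb5 gives A5
Bb4 gives A4
F5 gives E5

A6 D#6 A5 A4 E5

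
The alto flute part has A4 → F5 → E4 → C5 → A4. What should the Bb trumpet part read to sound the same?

F#4 D5 C#4 A4 F#4

First find concert pitch: the alto flute sounds a perfect fourth below written, so A4 F5 E4 C5 A4 sounds E4 C5 B3 G4 E4.
Then write for Bb trumpet: it sounds a major second below written, so the part must be a major second above concert.
E4 → F#4
C5 → D5
B3 → C#4
G4 → A4
E4 → F#4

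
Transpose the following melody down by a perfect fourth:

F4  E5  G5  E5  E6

F4 gives C4
E5 gives B4
G5 gives D5
E5 gives B4
E6 gives B5

C4 B4 D5 B4 B5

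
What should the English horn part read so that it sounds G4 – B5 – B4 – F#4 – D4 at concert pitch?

D5 F#6 F#5 C#5 A4

The English horn sounds a perfect fifth below written, so the written part must be a perfect fifth above concert — transpose each note up.
G4 gives D5
B5 gives F#6
B4 gives F#5
F#4 gives C#5
D4 gives A4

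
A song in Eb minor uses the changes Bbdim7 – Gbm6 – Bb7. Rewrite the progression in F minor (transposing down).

Cdim7 Abm6 C7

Eb minor down to F minor is a minor seventh; each chord root moves by that interval while the quality stays the same.
Bbdim7: root Bb down a minor seventh → C, giving Cdim7.
Gbm6: root Gb down a minor seventh → Ab, giving Abm6.
Bb7: root Bb down a minor seventh → C, giving C7.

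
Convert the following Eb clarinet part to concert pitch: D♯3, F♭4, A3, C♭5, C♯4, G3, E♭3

F#3 Abb4 C4 Ebb5 E4 Bb3 Gb3

Written C4 on the Eb clarinet sounds as Eb4, a minor third higher; apply that shift to every note.
D#3 -> F#3
Fb4 -> Abb4
A3 -> C4
Cb5 -> Ebb5
C#4 -> E4
G3 -> Bb3
Eb3 -> Gb3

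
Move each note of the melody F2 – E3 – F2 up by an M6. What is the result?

D3 C#4 D3

A major sixth up from F2 gives D3.
E3 up a major sixth is C#4.
A major sixth up from F2 gives D3.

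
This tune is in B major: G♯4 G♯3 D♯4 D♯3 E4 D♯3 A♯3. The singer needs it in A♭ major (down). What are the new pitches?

B major to A♭ major down is an augmented second, so every note moves down by that interval.
G#4 becomes F4
G#3 becomes F3
D#4 becomes C4
D#3 becomes C3
E4 becomes Db4
D#3 becomes C3
A#3 becomes G3

F4 F3 C4 C3 Db4 C3 G3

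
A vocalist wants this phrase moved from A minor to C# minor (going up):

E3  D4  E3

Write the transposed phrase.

G#3 F#4 G#3

From A up to C# is a major third; apply that to each pitch.
E3 to G#3
D4 to F#4
E3 to G#3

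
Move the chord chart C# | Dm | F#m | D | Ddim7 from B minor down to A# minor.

B# C#m E#m C# C#dim7

B minor down to A# minor is a minor second; each chord root moves by that interval while the quality stays the same.
C#: root C# down a minor second → B#, giving B#.
Dm: root D down a minor second → C#, giving C#m.
F#m: root F# down a minor second → E#, giving E#m.
D: root D down a minor second → C#, giving C#.
Ddim7: root D down a minor second → C#, giving C#dim7.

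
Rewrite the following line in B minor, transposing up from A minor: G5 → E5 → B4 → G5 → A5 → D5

A5 F#5 C#5 A5 B5 E5

A minor to B minor up is a major second, so every note moves up by that interval.
G5 to A5
E5 to F#5
B4 to C#5
G5 to A5
A5 to B5
D5 to E5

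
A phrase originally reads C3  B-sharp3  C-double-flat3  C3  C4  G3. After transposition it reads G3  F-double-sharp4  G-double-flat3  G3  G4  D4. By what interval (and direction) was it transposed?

up a perfect fifth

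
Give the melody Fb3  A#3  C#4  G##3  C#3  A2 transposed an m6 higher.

Dbb4 F#4 A4 E#4 A3 F3

Fb3 up a minor sixth is Dbb4.
A#3: a sixth up reaches F, and 8 semitones makes it F#4.
C#4: a sixth up reaches A, and 8 semitones makes it A4.
G##3: a sixth up reaches E, and 8 semitones makes it E#4.
C#3: a sixth up reaches A, and 8 semitones makes it A3.
A minor sixth up from A2 gives F3.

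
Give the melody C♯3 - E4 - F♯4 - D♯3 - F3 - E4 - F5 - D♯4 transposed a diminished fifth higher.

G3 Bb4 C5 A3 Cb4 Bb4 Cb6 A4

C#3 gives G3
E4 gives Bb4
F#4 gives C5
D#3 gives A3
F3 gives Cb4
E4 gives Bb4
F5 gives Cb6
D#4 gives A4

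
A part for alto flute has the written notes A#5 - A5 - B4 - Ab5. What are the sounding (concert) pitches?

The alto flute sounds a perfect fourth below written, so transpose each written note down a perfect fourth.
A#5 → E#5
A5 → E5
B4 → F#4
Ab5 → Eb5

E#5 E5 F#4 Eb5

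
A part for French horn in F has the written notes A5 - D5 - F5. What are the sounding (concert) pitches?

D5 G4 Bb4

The French horn in F sounds a perfect fifth below written, so transpose each written note down a perfect fifth.
A5 becomes D5
D5 becomes G4
F5 becomes Bb4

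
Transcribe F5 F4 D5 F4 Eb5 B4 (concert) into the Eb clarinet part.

D5 D4 B4 D4 C5 G#4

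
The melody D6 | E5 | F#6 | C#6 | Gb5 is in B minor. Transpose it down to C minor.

Eb5 F4 G5 D5 Abb4

B minor to C minor down is a major seventh, so every note moves down by that interval.
D6 → Eb5
E5 → F4
F#6 → G5
C#6 → D5
Gb5 → Abb4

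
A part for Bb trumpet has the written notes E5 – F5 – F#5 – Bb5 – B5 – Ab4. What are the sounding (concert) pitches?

D5 Eb5 E5 Ab5 A5 Gb4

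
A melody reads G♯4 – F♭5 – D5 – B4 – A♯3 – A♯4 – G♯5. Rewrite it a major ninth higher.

A#5 Gb6 E6 C#6 B#4 B#5 A#6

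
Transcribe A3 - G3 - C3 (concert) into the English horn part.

E4 D4 G3

The English horn sounds a perfect fifth below written, so the written part must be a perfect fifth above concert — transpose each note up.
A3 gives E4
G3 gives D4
C3 gives G3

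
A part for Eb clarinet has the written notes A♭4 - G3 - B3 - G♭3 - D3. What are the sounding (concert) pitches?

Written C4 on the Eb clarinet sounds as Eb4, a minor third higher; apply that shift to every note.
Ab4 → Cb5
G3 → Bb3
B3 → D4
Gb3 → Bbb3
D3 → F3

Cb5 Bb3 D4 Bbb3 F3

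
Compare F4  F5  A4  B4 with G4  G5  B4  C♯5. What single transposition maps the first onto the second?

From F4 to G4 is 2 letter names — a second of some quality.
F4 to G4 is 2 semitones, which makes it a major second; the second version is higher, so the direction is up.
Checking another pair — B4 → C#5 — gives the same interval.

up a major second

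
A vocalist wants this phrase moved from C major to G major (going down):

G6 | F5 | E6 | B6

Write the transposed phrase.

D6 C5 B5 F#6

C major to G major down is a perfect fourth, so every note moves down by that interval.
G6 -> D6
F5 -> C5
E6 -> B5
B6 -> F#6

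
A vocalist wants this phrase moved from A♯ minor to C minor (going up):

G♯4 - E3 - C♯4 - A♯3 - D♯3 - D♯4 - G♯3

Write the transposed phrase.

Bb4 Gb3 Eb4 C4 F3 F4 Bb3

From A♯ up to C is a diminished third; apply that to each pitch.
G#4 gives Bb4
E3 gives Gb3
C#4 gives Eb4
A#3 gives C4
D#3 gives F3
D#4 gives F4
G#3 gives Bb3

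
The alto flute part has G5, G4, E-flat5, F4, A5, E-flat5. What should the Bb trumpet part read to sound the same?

E5 E4 C5 D4 F#5 C5

First find concert pitch: the alto flute sounds a perfect fourth below written, so G5 G4 E-flat5 F4 A5 E-flat5 sounds D5 D4 Bb4 C4 E5 Bb4.
Then write for Bb trumpet: it sounds a major second below written, so the part must be a major second above concert.
D5 → E5
D4 → E4
Bb4 → C5
C4 → D4
E5 → F#5
Bb4 → C5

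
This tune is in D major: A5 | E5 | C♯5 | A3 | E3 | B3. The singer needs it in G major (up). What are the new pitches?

From D up to G is a perfect fourth; apply that to each pitch.
A5 → D6
E5 → A5
C#5 → F#5
A3 → D4
E3 → A3
B3 → E4

D6 A5 F#5 D4 A3 E4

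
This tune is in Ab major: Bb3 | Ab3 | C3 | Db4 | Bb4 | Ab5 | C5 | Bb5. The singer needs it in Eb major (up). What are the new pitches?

F4 Eb4 G3 Ab4 F5 Eb6 G5 F6

Ab major to Eb major up is a perfect fifth, so every note moves up by that interval.
Bb3 -> F4
Ab3 -> Eb4
C3 -> G3
Db4 -> Ab4
Bb4 -> F5
Ab5 -> Eb6
C5 -> G5
Bb5 -> F6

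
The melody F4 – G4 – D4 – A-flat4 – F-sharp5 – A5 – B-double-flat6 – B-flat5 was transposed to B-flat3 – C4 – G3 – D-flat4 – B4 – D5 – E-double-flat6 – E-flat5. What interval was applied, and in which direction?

down a perfect fifth

From F4 to Bb3 is 5 letter names — a fifth of some quality.
Bb3 to F4 is 7 semitones, which makes it a perfect fifth; the second version is lower, so the direction is down.
Checking another pair — Bb5 → Eb5 — gives the same interval.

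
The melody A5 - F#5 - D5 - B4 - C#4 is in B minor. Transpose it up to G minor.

From B up to G is a minor sixth; apply that to each pitch.
A5 -> F6
F#5 -> D6
D5 -> Bb5
B4 -> G5
C#4 -> A4

F6 D6 Bb5 G5 A4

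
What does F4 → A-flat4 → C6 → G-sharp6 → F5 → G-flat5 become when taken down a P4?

F4 becomes C4
Ab4 becomes Eb4
C6 becomes G5
G#6 becomes D#6
F5 becomes C5
Gb5 becomes Db5

C4 Eb4 G5 D#6 C5 Db5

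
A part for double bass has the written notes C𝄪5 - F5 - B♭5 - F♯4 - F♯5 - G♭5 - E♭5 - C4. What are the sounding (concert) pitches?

The double bass sounds a perfect octave below written, so transpose each written note down a perfect octave.
C##5 → C##4
F5 → F4
Bb5 → Bb4
F#4 → F#3
F#5 → F#4
Gb5 → Gb4
Eb5 → Eb4
C4 → C3

C##4 F4 Bb4 F#3 F#4 Gb4 Eb4 C3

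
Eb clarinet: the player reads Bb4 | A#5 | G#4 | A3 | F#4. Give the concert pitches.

Db5 C#6 B4 C4 A4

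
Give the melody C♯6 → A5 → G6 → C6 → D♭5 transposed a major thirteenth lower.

E4 C4 Bb4 Eb4 Fb3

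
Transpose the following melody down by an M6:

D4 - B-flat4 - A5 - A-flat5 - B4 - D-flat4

F3 Db4 C5 Cb5 D4 Fb3

D4: a sixth down reaches F, and 9 semitones makes it F3.
Bb4: a sixth down reaches D, and 9 semitones makes it Db4.
A5: a sixth down reaches C, and 9 semitones makes it C5.
Ab5 down a major sixth is Cb5.
B4 down a major sixth is D4.
A major sixth down from Db4 gives Fb3.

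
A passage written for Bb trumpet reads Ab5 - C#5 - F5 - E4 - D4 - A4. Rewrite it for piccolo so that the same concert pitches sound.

First find concert pitch: the Bb trumpet sounds a major second below written, so Ab5 C#5 F5 E4 D4 A4 sounds Gb5 B4 Eb5 D4 C4 G4.
Then write for piccolo: it sounds a perfect octave above written, so the part must be a perfect octave below concert.
Gb5 → Gb4
B4 → B3
Eb5 → Eb4
D4 → D3
C4 → C3
G4 → G3

Gb4 B3 Eb4 D3 C3 G3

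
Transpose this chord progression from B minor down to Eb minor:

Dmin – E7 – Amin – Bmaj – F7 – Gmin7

B minor down to Eb minor is an augmented fifth; each chord root moves by that interval while the quality stays the same.
Dmin: root D down an augmented fifth → Gb, giving Gbmin.
E7: root E down an augmented fifth → Ab, giving Ab7.
Amin: root A down an augmented fifth → Db, giving Dbmin.
Bmaj: root B down an augmented fifth → Eb, giving Ebmaj.
F7: root F down an augmented fifth → Bbb, giving Bbb7.
Gmin7: root G down an augmented fifth → Cb, giving Cbmin7.

Gbmin Ab7 Dbmin Ebmaj Bbb7 Cbmin7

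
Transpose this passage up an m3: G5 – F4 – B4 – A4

Bb5 Ab4 D5 C5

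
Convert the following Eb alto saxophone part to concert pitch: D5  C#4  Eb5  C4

The Eb alto saxophone sounds a major sixth below written, so transpose each written note down a major sixth.
D5 -> F4
C#4 -> E3
Eb5 -> Gb4
C4 -> Eb3

F4 E3 Gb4 Eb3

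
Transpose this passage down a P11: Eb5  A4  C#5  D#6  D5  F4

Eb5 to Bb3
A4 to E3
C#5 to G#3
D#6 to A#4
D5 to A3
F4 to C3

Bb3 E3 G#3 A#4 A3 C3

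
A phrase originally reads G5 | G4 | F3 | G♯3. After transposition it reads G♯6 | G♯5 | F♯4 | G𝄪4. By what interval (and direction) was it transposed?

up an augmented octave

Take the first pair: G5 → G#6. G to G spans 8 letter names, so the interval is some kind of octave.
G5 to G#6 is 13 semitones, which makes it an augmented octave; the second version is higher, so the direction is up.
Checking another pair — G#3 → G##4 — gives the same interval.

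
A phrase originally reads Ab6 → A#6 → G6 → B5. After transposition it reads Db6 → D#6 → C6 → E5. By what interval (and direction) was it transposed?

down a perfect fifth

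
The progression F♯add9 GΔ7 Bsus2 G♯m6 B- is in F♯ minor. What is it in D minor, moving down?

F♯ minor down to D minor is a major third; each chord root moves by that interval while the quality stays the same.
F♯add9: root F♯ down a major third → D, giving Dadd9.
GΔ7: root G down a major third → Eb, giving EbΔ7.
Bsus2: root B down a major third → G, giving Gsus2.
G♯m6: root G♯ down a major third → E, giving Em6.
B-: root B down a major third → G, giving G-.

Dadd9 EbΔ7 Gsus2 Em6 G-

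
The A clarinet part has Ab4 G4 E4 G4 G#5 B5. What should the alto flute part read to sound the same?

First find concert pitch: the A clarinet sounds a minor third below written, so Ab4 G4 E4 G4 G#5 B5 sounds F4 E4 C#4 E4 E#5 G#5.
Then write for alto flute: it sounds a perfect fourth below written, so the part must be a perfect fourth above concert.
F4 → Bb4
E4 → A4
C#4 → F#4
E4 → A4
E#5 → A#5
G#5 → C#6

Bb4 A4 F#4 A4 A#5 C#6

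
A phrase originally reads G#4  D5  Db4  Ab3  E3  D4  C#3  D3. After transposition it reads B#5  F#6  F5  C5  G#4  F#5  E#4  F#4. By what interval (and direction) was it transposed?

up a major tenth

From G#4 to B#5 is 10 letter names — a tenth of some quality.
G#4 to B#5 is 16 semitones, which makes it a major tenth; the second version is higher, so the direction is up.
Checking another pair — D3 → F#4 — gives the same interval.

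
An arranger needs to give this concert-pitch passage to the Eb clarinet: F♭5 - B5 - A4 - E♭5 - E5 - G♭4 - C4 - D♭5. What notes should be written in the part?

Db5 G#5 F#4 C5 C#5 Eb4 A3 Bb4

Written C4 sounds as Eb4 on the Eb clarinet, so concert pitches are written a minor third down.
Fb5 to Db5
B5 to G#5
A4 to F#4
Eb5 to C5
E5 to C#5
Gb4 to Eb4
C4 to A3
Db5 to Bb4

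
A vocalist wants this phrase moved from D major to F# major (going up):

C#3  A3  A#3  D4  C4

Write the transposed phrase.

E#3 C#4 C##4 F#4 E4

D major to F# major up is a major third, so every note moves up by that interval.
C#3 to E#3
A3 to C#4
A#3 to C##4
D4 to F#4
C4 to E4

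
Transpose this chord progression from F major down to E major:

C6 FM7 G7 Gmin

B6 EM7 F#7 F#min

F major down to E major is a minor second; each chord root moves by that interval while the quality stays the same.
C6: root C down a minor second → B, giving B6.
FM7: root F down a minor second → E, giving EM7.
G7: root G down a minor second → F#, giving F#7.
Gmin: root G down a minor second → F#, giving F#min.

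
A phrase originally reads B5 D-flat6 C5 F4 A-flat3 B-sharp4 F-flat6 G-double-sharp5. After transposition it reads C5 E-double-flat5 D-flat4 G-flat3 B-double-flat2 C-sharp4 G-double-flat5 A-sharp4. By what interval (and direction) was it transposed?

From B5 to C5 is 7 letter names — a seventh of some quality.
C5 to B5 is 11 semitones, which makes it a major seventh; the second version is lower, so the direction is down.
Checking another pair — G##5 → A#4 — gives the same interval.

down a major seventh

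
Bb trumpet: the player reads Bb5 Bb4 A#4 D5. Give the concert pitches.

Ab5 Ab4 G#4 C5

Written C4 on the Bb trumpet sounds as Bb3, a major second lower; apply that shift to every note.
Bb5 → Ab5
Bb4 → Ab4
A#4 → G#4
D5 → C5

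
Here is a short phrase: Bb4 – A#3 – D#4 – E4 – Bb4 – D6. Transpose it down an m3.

G4 F##3 B#3 C#4 G4 B5

Bb4 -> G4
A#3 -> F##3
D#4 -> B#3
E4 -> C#4
Bb4 -> G4
D6 -> B5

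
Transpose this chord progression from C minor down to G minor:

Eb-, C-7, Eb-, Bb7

C minor down to G minor is a perfect fourth; each chord root moves by that interval while the quality stays the same.
Eb-: root Eb down a perfect fourth → Bb, giving Bb-.
C-7: root C down a perfect fourth → G, giving G-7.
Eb-: root Eb down a perfect fourth → Bb, giving Bb-.
Bb7: root Bb down a perfect fourth → F, giving F7.

Bb- G-7 Bb- F7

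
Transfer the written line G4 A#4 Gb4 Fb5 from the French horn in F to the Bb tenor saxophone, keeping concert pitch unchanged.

First find concert pitch: the French horn in F sounds a perfect fifth below written, so G4 A#4 Gb4 Fb5 sounds C4 D#4 Cb4 Bbb4.
Then write for Bb tenor saxophone: it sounds a major ninth below written, so the part must be a major ninth above concert.
C4 → D5
D#4 → E#5
Cb4 → Db5
Bbb4 → Cb6

D5 E#5 Db5 Cb6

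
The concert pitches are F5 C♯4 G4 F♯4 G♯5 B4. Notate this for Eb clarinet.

Written C4 sounds as Eb4 on the Eb clarinet, so concert pitches are written a minor third down.
F5 becomes D5
C#4 becomes A#3
G4 becomes E4
F#4 becomes D#4
G#5 becomes E#5
B4 becomes G#4

D5 A#3 E4 D#4 E#5 G#4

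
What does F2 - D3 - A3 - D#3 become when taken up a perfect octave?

A perfect octave up from F2 gives F3.
D3 up a perfect octave is D4.
A3: an octave up reaches A, and 12 semitones makes it A4.
D#3: an octave up reaches D, and 12 semitones makes it D#4.

F3 D4 A4 D#4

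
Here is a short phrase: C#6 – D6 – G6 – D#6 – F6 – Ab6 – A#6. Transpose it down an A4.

C#6 down an augmented fourth is G5.
D6: a fourth down reaches A, and 6 semitones makes it Ab5.
G6 down an augmented fourth is Db6.
An augmented fourth down from D#6 gives A5.
An augmented fourth down from F6 gives Cb6.
An augmented fourth down from Ab6 gives Ebb6.
A#6: a fourth down reaches E, and 6 semitones makes it E6.

G5 Ab5 Db6 A5 Cb6 Ebb6 E6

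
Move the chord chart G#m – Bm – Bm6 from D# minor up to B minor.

D# minor up to B minor is a minor sixth; each chord root moves by that interval while the quality stays the same.
G#m: root G# up a minor sixth → E, giving Em.
Bm: root B up a minor sixth → G, giving Gm.
Bm6: root B up a minor sixth → G, giving Gm6.

Em Gm Gm6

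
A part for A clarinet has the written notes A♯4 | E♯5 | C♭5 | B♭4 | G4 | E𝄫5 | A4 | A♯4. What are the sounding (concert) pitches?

Written C4 on the A clarinet sounds as A3, a minor third lower; apply that shift to every note.
A#4 gives F##4
E#5 gives C##5
Cb5 gives Ab4
Bb4 gives G4
G4 gives E4
Ebb5 gives Cb5
A4 gives F#4
A#4 gives F##4

F##4 C##5 Ab4 G4 E4 Cb5 F#4 F##4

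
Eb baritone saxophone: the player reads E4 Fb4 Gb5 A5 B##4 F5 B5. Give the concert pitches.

G2 Abb2 Bbb3 C4 D##3 Ab3 D4

Written C4 on the Eb baritone saxophone sounds as Eb2, a major thirteenth lower; apply that shift to every note.
E4 gives G2
Fb4 gives Abb2
Gb5 gives Bbb3
A5 gives C4
B##4 gives D##3
F5 gives Ab3
B5 gives D4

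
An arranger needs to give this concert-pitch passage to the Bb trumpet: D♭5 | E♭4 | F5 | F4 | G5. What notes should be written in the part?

Written C4 sounds as Bb3 on the Bb trumpet, so concert pitches are written a major second up.
Db5 gives Eb5
Eb4 gives F4
F5 gives G5
F4 gives G4
G5 gives A5

Eb5 F4 G5 G4 A5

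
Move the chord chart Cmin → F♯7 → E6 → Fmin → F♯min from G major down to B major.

Emin A#7 G#6 Amin A#min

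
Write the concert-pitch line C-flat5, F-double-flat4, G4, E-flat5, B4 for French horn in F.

Gb5 Cbb5 D5 Bb5 F#5

The French horn in F sounds a perfect fifth below written, so the written part must be a perfect fifth above concert — transpose each note up.
Cb5 -> Gb5
Fbb4 -> Cbb5
G4 -> D5
Eb5 -> Bb5
B4 -> F#5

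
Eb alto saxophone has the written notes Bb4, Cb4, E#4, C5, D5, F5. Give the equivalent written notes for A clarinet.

Fb4 Gbb3 B3 Gb4 Ab4 Cb5

First find concert pitch: the Eb alto saxophone sounds a major sixth below written, so Bb4 Cb4 E#4 C5 D5 F5 sounds Db4 Ebb3 G#3 Eb4 F4 Ab4.
Then write for A clarinet: it sounds a minor third below written, so the part must be a minor third above concert.
Db4 → Fb4
Ebb3 → Gbb3
G#3 → B3
Eb4 → Gb4
F4 → Ab4
Ab4 → Cb5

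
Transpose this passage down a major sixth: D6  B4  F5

D6 to F5
B4 to D4
F5 to Ab4

F5 D4 Ab4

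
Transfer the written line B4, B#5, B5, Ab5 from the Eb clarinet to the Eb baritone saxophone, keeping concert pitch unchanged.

B6 B#7 B7 Ab7

First find concert pitch: the Eb clarinet sounds a minor third above written, so B4 B#5 B5 Ab5 sounds D5 D#6 D6 Cb6.
Then write for Eb baritone saxophone: it sounds a major thirteenth below written, so the part must be a major thirteenth above concert.
D5 → B6
D#6 → B#7
D6 → B7
Cb6 → Ab7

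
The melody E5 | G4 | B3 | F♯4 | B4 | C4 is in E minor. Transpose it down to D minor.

D5 F4 A3 E4 A4 Bb3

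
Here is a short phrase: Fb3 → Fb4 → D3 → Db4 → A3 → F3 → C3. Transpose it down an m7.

Gb2 Gb3 E2 Eb3 B2 G2 D2

Fb3 becomes Gb2
Fb4 becomes Gb3
D3 becomes E2
Db4 becomes Eb3
A3 becomes B2
F3 becomes G2
C3 becomes D2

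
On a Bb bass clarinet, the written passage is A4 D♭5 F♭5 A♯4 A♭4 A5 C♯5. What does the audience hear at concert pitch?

G3 Cb4 Ebb4 G#3 Gb3 G4 B3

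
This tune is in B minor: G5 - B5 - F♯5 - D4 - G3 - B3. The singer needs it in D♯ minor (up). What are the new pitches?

B5 D#6 A#5 F#4 B3 D#4

From B up to D♯ is a major third; apply that to each pitch.
G5 gives B5
B5 gives D#6
F#5 gives A#5
D4 gives F#4
G3 gives B3
B3 gives D#4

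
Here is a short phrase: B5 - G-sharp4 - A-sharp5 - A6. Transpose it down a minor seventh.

A minor seventh down from B5 gives C#5.
G#4 down a minor seventh is A#3.
A minor seventh down from A#5 gives B#4.
A minor seventh down from A6 gives B5.

C#5 A#3 B#4 B5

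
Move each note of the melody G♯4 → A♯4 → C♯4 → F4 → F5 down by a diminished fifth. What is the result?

G#4: a fifth down reaches C, and 6 semitones makes it C##4.
A#4 down a diminished fifth is D##4.
A diminished fifth down from C#4 gives F##3.
F4 down a diminished fifth is B3.
F5 down a diminished fifth is B4.

C##4 D##4 F##3 B3 B4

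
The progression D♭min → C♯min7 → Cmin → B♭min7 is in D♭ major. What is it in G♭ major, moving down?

Gbmin F#min7 Fmin Ebmin7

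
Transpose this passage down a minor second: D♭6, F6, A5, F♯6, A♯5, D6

C6 E6 G#5 E#6 G##5 C#6

Db6 → C6
F6 → E6
A5 → G#5
F#6 → E#6
A#5 → G##5
D6 → C#6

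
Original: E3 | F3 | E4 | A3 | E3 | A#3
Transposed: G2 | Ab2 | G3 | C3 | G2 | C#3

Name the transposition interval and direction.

down a major sixth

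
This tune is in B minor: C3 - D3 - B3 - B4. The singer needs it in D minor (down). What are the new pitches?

B minor to D minor down is a major sixth, so every note moves down by that interval.
C3 to Eb2
D3 to F2
B3 to D3
B4 to D4

Eb2 F2 D3 D4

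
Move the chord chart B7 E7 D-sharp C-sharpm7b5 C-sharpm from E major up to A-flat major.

Eb7 Ab7 G Fm7b5 Fm

E major up to A-flat major is a diminished fourth; each chord root moves by that interval while the quality stays the same.
B7: root B up a diminished fourth → Eb, giving Eb7.
E7: root E up a diminished fourth → Ab, giving Ab7.
D-sharp: root D-sharp up a diminished fourth → G, giving G.
C-sharpm7b5: root C-sharp up a diminished fourth → F, giving Fm7b5.
C-sharpm: root C-sharp up a diminished fourth → F, giving Fm.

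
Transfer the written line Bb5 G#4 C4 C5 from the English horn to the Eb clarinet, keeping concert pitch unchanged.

First find concert pitch: the English horn sounds a perfect fifth below written, so Bb5 G#4 C4 C5 sounds Eb5 C#4 F3 F4.
Then write for Eb clarinet: it sounds a minor third above written, so the part must be a minor third below concert.
Eb5 → C5
C#4 → A#3
F3 → D3
F4 → D4

C5 A#3 D3 D4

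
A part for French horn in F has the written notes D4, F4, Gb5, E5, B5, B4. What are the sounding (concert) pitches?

G3 Bb3 Cb5 A4 E5 E4

Written C4 on the French horn in F sounds as F3, a perfect fifth lower; apply that shift to every note.
D4 → G3
F4 → Bb3
Gb5 → Cb5
E5 → A4
B5 → E5
B4 → E4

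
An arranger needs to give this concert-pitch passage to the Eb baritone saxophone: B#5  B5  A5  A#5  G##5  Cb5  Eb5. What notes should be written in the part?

The Eb baritone saxophone sounds a major thirteenth below written, so the written part must be a major thirteenth above concert — transpose each note up.
B#5 to G##7
B5 to G#7
A5 to F#7
A#5 to F##7
G##5 to E##7
Cb5 to Ab6
Eb5 to C7

G##7 G#7 F#7 F##7 E##7 Ab6 C7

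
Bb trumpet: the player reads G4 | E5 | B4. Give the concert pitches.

Written C4 on the Bb trumpet sounds as Bb3, a major second lower; apply that shift to every note.
G4 → F4
E5 → D5
B4 → A4

F4 D5 A4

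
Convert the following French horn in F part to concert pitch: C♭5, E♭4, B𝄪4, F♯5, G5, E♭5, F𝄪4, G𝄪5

Written C4 on the French horn in F sounds as F3, a perfect fifth lower; apply that shift to every note.
Cb5 gives Fb4
Eb4 gives Ab3
B##4 gives E##4
F#5 gives B4
G5 gives C5
Eb5 gives Ab4
F##4 gives B#3
G##5 gives C##5

Fb4 Ab3 E##4 B4 C5 Ab4 B#3 C##5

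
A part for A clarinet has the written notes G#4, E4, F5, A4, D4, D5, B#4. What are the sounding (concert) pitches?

E#4 C#4 D5 F#4 B3 B4 G##4

The A clarinet sounds a minor third below written, so transpose each written note down a minor third.
G#4 to E#4
E4 to C#4
F5 to D5
A4 to F#4
D4 to B3
D5 to B4
B#4 to G##4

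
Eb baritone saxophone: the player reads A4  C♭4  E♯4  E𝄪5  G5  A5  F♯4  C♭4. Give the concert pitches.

Written C4 on the Eb baritone saxophone sounds as Eb2, a major thirteenth lower; apply that shift to every note.
A4 to C3
Cb4 to Ebb2
E#4 to G#2
E##5 to G##3
G5 to Bb3
A5 to C4
F#4 to A2
Cb4 to Ebb2

C3 Ebb2 G#2 G##3 Bb3 C4 A2 Ebb2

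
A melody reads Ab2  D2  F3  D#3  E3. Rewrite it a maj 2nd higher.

A major second up from Ab2 gives Bb2.
D2 up a major second is E2.
A major second up from F3 gives G3.
D#3 up a major second is E#3.
E3: a second up reaches F, and 2 semitones makes it F#3.

Bb2 E2 G3 E#3 F#3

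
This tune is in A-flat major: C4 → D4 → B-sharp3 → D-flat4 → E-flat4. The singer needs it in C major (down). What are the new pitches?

E3 F#3 D##3 F3 G3

From A-flat down to C is a minor sixth; apply that to each pitch.
C4 gives E3
D4 gives F#3
B#3 gives D##3
Db4 gives F3
Eb4 gives G3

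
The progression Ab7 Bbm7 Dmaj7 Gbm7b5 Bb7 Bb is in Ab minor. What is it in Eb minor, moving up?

Eb7 Fm7 Amaj7 Dbm7b5 F7 F

Ab minor up to Eb minor is a perfect fifth; each chord root moves by that interval while the quality stays the same.
Ab7: root Ab up a perfect fifth → Eb, giving Eb7.
Bbm7: root Bb up a perfect fifth → F, giving Fm7.
Dmaj7: root D up a perfect fifth → A, giving Amaj7.
Gbm7b5: root Gb up a perfect fifth → Db, giving Dbm7b5.
Bb7: root Bb up a perfect fifth → F, giving F7.
Bb: root Bb up a perfect fifth → F, giving F.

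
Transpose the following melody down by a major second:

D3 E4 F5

C3 D4 Eb5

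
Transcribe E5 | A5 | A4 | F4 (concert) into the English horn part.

B5 E6 E5 C5

The English horn sounds a perfect fifth below written, so the written part must be a perfect fifth above concert — transpose each note up.
E5 becomes B5
A5 becomes E6
A4 becomes E5
F4 becomes C5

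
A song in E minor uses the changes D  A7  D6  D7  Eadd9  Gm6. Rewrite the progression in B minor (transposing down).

E minor down to B minor is a perfect fourth; each chord root moves by that interval while the quality stays the same.
D: root D down a perfect fourth → A, giving A.
A7: root A down a perfect fourth → E, giving E7.
D6: root D down a perfect fourth → A, giving A6.
D7: root D down a perfect fourth → A, giving A7.
Eadd9: root E down a perfect fourth → B, giving Badd9.
Gm6: root G down a perfect fourth → D, giving Dm6.

A E7 A6 A7 Badd9 Dm6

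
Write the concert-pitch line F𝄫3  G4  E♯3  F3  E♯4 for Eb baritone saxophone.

Dbb5 E6 C##5 D5 C##6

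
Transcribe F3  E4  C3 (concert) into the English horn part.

Written C4 sounds as F3 on the English horn, so concert pitches are written a perfect fifth up.
F3 to C4
E4 to B4
C3 to G3

C4 B4 G3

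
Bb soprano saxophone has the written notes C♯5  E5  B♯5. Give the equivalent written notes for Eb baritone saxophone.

G#6 B6 F##7

First find concert pitch: the Bb soprano saxophone sounds a major second below written, so C♯5 E5 B♯5 sounds B4 D5 A#5.
Then write for Eb baritone saxophone: it sounds a major thirteenth below written, so the part must be a major thirteenth above concert.
B4 → G#6
D5 → B6
A#5 → F##7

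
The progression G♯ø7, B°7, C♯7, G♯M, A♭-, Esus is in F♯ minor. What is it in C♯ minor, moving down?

D#ø7 F#°7 G#7 D#M Eb- Bsus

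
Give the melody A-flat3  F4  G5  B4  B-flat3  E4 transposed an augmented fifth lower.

Dbb3 Bbb3 Cb5 Eb4 Ebb3 Ab3

Ab3 -> Dbb3
F4 -> Bbb3
G5 -> Cb5
B4 -> Eb4
Bb3 -> Ebb3
E4 -> Ab3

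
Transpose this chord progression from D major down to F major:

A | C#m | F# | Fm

D major down to F major is a major sixth; each chord root moves by that interval while the quality stays the same.
A: root A down a major sixth → C, giving C.
C#m: root C# down a major sixth → E, giving Em.
F#: root F# down a major sixth → A, giving A.
Fm: root F down a major sixth → Ab, giving Abm.

C Em A Abm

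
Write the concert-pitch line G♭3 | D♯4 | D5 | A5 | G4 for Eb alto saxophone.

Eb4 B#4 B5 F#6 E5

Written C4 sounds as Eb3 on the Eb alto saxophone, so concert pitches are written a major sixth up.
Gb3 → Eb4
D#4 → B#4
D5 → B5
A5 → F#6
G4 → E5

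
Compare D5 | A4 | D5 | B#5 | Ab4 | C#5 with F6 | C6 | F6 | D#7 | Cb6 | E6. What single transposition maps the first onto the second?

From D5 to F6 is 10 letter names — a tenth of some quality.
D5 to F6 is 15 semitones, which makes it a minor tenth; the second version is higher, so the direction is up.
Checking another pair — C#5 → E6 — gives the same interval.

up a minor tenth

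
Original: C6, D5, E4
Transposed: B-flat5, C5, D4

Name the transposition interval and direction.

Take the first pair: C6 → Bb5. C to B spans 2 letter names, so the interval is some kind of second.
Bb5 to C6 is 2 semitones, which makes it a major second; the second version is lower, so the direction is down.
Checking another pair — E4 → D4 — gives the same interval.

down a major second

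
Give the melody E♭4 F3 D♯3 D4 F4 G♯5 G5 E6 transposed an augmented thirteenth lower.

Gbb2 Abb1 F1 Fb2 Abb2 Bb3 Bbb3 Gb4

An augmented thirteenth down from Eb4 gives Gbb2.
An augmented thirteenth down from F3 gives Abb1.
An augmented thirteenth down from D#3 gives F1.
D4 down an augmented thirteenth is Fb2.
F4: a thirteenth down reaches A, and 22 semitones makes it Abb2.
G#5: a thirteenth down reaches B, and 22 semitones makes it Bb3.
An augmented thirteenth down from G5 gives Bbb3.
E6 down an augmented thirteenth is Gb4.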